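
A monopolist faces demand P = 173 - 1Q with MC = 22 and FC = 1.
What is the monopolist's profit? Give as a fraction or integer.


MR = MC: 173 - 2Q = 22
Q* = 151/2
P* = 173 - 1*151/2 = 195/2
Profit = (P* - MC)*Q* - FC
= (195/2 - 22)*151/2 - 1
= 151/2*151/2 - 1
= 22801/4 - 1 = 22797/4

22797/4


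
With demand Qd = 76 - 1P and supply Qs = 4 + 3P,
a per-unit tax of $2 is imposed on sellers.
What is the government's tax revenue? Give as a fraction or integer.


With tax on sellers, new supply: Qs' = 4 + 3(P - 2)
= 3P - 2
New equilibrium quantity:
Q_new = 113/2
Tax revenue = tax * Q_new = 2 * 113/2 = 113

113


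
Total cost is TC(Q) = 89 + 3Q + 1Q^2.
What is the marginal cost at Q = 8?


MC = dTC/dQ = 3 + 2*1*Q
At Q = 8:
MC = 3 + 2*8
MC = 3 + 16 = 19

19


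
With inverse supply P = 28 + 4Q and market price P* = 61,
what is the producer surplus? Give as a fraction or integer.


Minimum supply price (at Q=0): P_min = 28
Quantity supplied at P* = 61:
Q* = (61 - 28)/4 = 33/4
PS = (1/2) * Q* * (P* - P_min)
PS = (1/2) * 33/4 * (61 - 28)
PS = (1/2) * 33/4 * 33 = 1089/8

1089/8


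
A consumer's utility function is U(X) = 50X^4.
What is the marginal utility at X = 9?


MU = dU/dX = 50*4*X^(4-1)
MU = 200*X^3
At X = 9:
MU = 200 * 9^3
MU = 200 * 729 = 145800

145800


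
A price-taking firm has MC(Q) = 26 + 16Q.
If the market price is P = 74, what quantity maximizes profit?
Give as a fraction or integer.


In perfect competition, profit is maximized where P = MC.
74 = 26 + 16Q
48 = 16Q
Q* = 48/16 = 3

3


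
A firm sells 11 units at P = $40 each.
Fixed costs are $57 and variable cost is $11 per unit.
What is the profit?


Total Revenue = P * Q = 40 * 11 = $440
Total Cost = FC + VC*Q = 57 + 11*11 = $178
Profit = TR - TC = 440 - 178 = $262

$262


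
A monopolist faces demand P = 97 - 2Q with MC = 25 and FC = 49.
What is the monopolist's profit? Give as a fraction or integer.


MR = MC: 97 - 4Q = 25
Q* = 18
P* = 97 - 2*18 = 61
Profit = (P* - MC)*Q* - FC
= (61 - 25)*18 - 49
= 36*18 - 49
= 648 - 49 = 599

599


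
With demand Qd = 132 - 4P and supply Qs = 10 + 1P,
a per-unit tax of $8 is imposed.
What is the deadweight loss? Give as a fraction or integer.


Pre-tax equilibrium quantity: Q* = 172/5
Post-tax equilibrium quantity: Q_tax = 28
Reduction in quantity: Q* - Q_tax = 32/5
DWL = (1/2) * tax * (Q* - Q_tax)
DWL = (1/2) * 8 * 32/5 = 128/5

128/5


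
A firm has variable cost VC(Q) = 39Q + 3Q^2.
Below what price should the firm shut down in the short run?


AVC(Q) = VC(Q)/Q = 39 + 3Q
AVC is increasing in Q, so minimum AVC is at Q -> 0+.
Min AVC = 39
The firm should shut down if P < 39.

39


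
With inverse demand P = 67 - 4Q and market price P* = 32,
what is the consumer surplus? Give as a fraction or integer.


Maximum willingness to pay (at Q=0): P_max = 67
Quantity demanded at P* = 32:
Q* = (67 - 32)/4 = 35/4
CS = (1/2) * Q* * (P_max - P*)
CS = (1/2) * 35/4 * (67 - 32)
CS = (1/2) * 35/4 * 35 = 1225/8

1225/8


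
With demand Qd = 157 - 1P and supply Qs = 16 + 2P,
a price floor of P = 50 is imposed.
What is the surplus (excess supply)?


At P = 50:
Qd = 157 - 1*50 = 107
Qs = 16 + 2*50 = 116
Surplus = Qs - Qd = 116 - 107 = 9

9


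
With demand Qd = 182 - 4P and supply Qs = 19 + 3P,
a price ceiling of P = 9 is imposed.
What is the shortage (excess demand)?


At P = 9:
Qd = 182 - 4*9 = 146
Qs = 19 + 3*9 = 46
Shortage = Qd - Qs = 146 - 46 = 100

100


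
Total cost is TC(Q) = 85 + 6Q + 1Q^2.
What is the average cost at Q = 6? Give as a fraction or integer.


TC(6) = 85 + 6*6 + 1*6^2
TC(6) = 85 + 36 + 36 = 157
AC = TC/Q = 157/6 = 157/6

157/6


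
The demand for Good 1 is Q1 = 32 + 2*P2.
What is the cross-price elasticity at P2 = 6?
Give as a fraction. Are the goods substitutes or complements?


dQ1/dP2 = 2
At P2 = 6: Q1 = 32 + 2*6 = 44
Exy = (dQ1/dP2)(P2/Q1) = 2 * 6 / 44 = 3/11
Since Exy > 0, the goods are substitutes.

3/11 (substitutes)


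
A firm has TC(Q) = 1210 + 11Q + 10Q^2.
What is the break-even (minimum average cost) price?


AC(Q) = 1210/Q + 11 + 10Q
To minimize: dAC/dQ = -1210/Q^2 + 10 = 0
Q^2 = 1210/10 = 121
Q* = 11
Min AC = 1210/11 + 11 + 10*11
Min AC = 110 + 11 + 110 = 231

231


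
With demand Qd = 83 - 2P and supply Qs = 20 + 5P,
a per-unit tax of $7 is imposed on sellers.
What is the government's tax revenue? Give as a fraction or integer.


With tax on sellers, new supply: Qs' = 20 + 5(P - 7)
= 5P - 15
New equilibrium quantity:
Q_new = 55
Tax revenue = tax * Q_new = 7 * 55 = 385

385


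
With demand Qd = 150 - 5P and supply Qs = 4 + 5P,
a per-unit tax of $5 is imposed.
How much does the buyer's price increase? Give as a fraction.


With a per-unit tax, the buyer's price increase depends on relative slopes.
Supply slope: d = 5, Demand slope: b = 5
Buyer's price increase = d * tax / (b + d)
= 5 * 5 / (5 + 5)
= 25 / 10 = 5/2

5/2


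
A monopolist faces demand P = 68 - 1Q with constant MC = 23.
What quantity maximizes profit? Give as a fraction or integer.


TR = P*Q = (68 - 1Q)Q = 68Q - 1Q^2
MR = dTR/dQ = 68 - 2Q
Set MR = MC:
68 - 2Q = 23
45 = 2Q
Q* = 45/2 = 45/2

45/2


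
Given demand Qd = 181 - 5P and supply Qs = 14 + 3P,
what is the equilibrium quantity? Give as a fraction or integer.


First find equilibrium price:
181 - 5P = 14 + 3P
P* = 167/8 = 167/8
Then substitute into demand:
Q* = 181 - 5 * 167/8 = 613/8

613/8


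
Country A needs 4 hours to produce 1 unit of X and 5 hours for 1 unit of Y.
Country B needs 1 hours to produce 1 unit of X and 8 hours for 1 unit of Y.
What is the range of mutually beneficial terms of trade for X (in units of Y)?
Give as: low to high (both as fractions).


Opportunity cost of X for Country A = hours_X / hours_Y = 4/5 = 4/5 units of Y
Opportunity cost of X for Country B = hours_X / hours_Y = 1/8 = 1/8 units of Y
Terms of trade must be between the two opportunity costs.
Range: 1/8 to 4/5

1/8 to 4/5


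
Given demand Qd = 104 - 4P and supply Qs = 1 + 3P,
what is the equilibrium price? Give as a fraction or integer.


At equilibrium, Qd = Qs.
104 - 4P = 1 + 3P
104 - 1 = 4P + 3P
103 = 7P
P* = 103/7 = 103/7

103/7


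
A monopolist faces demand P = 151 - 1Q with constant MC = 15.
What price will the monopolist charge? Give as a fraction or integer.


MR = 151 - 2Q
Set MR = MC: 151 - 2Q = 15
Q* = 68
Substitute into demand:
P* = 151 - 1*68 = 83

83


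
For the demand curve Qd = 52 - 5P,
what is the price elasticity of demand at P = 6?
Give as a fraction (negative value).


dQ/dP = -5
At P = 6: Q = 52 - 5*6 = 22
E = (dQ/dP)(P/Q) = (-5)(6/22) = -15/11

-15/11


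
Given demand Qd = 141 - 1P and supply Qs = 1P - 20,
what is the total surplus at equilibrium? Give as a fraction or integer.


Find equilibrium: 141 - 1P = 1P - 20
141 + 20 = 2P
P* = 161/2 = 161/2
Q* = 1*161/2 - 20 = 121/2
Inverse demand: P = 141 - Q/1, so P_max = 141
Inverse supply: P = 20 + Q/1, so P_min = 20
CS = (1/2) * 121/2 * (141 - 161/2) = 14641/8
PS = (1/2) * 121/2 * (161/2 - 20) = 14641/8
TS = CS + PS = 14641/8 + 14641/8 = 14641/4

14641/4


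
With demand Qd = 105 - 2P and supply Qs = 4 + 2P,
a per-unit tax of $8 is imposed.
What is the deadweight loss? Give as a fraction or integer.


Pre-tax equilibrium quantity: Q* = 109/2
Post-tax equilibrium quantity: Q_tax = 93/2
Reduction in quantity: Q* - Q_tax = 8
DWL = (1/2) * tax * (Q* - Q_tax)
DWL = (1/2) * 8 * 8 = 32

32


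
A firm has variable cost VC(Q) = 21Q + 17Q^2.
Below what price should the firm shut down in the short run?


AVC(Q) = VC(Q)/Q = 21 + 17Q
AVC is increasing in Q, so minimum AVC is at Q -> 0+.
Min AVC = 21
The firm should shut down if P < 21.

21


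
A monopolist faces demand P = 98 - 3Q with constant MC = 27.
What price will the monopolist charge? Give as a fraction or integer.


MR = 98 - 6Q
Set MR = MC: 98 - 6Q = 27
Q* = 71/6
Substitute into demand:
P* = 98 - 3*71/6 = 125/2

125/2


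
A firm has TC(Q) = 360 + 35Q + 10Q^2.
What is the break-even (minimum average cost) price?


AC(Q) = 360/Q + 35 + 10Q
To minimize: dAC/dQ = -360/Q^2 + 10 = 0
Q^2 = 360/10 = 36
Q* = 6
Min AC = 360/6 + 35 + 10*6
Min AC = 60 + 35 + 60 = 155

155


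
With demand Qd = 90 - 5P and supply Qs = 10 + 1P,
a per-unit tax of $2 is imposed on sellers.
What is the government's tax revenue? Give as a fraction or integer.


With tax on sellers, new supply: Qs' = 10 + 1(P - 2)
= 8 + 1P
New equilibrium quantity:
Q_new = 65/3
Tax revenue = tax * Q_new = 2 * 65/3 = 130/3

130/3


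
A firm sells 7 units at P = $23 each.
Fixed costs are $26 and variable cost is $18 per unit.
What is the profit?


Total Revenue = P * Q = 23 * 7 = $161
Total Cost = FC + VC*Q = 26 + 18*7 = $152
Profit = TR - TC = 161 - 152 = $9

$9


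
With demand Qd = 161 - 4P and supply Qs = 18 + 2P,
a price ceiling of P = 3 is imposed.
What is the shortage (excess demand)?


At P = 3:
Qd = 161 - 4*3 = 149
Qs = 18 + 2*3 = 24
Shortage = Qd - Qs = 149 - 24 = 125

125


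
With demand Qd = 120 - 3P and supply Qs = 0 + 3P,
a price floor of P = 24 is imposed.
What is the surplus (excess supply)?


At P = 24:
Qd = 120 - 3*24 = 48
Qs = 0 + 3*24 = 72
Surplus = Qs - Qd = 72 - 48 = 24

24


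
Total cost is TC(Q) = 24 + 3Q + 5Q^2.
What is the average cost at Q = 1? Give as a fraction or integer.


TC(1) = 24 + 3*1 + 5*1^2
TC(1) = 24 + 3 + 5 = 32
AC = TC/Q = 32/1 = 32

32


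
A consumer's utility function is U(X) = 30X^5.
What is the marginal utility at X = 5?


MU = dU/dX = 30*5*X^(5-1)
MU = 150*X^4
At X = 5:
MU = 150 * 5^4
MU = 150 * 625 = 93750

93750


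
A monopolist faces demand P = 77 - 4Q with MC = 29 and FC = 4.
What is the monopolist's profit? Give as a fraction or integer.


MR = MC: 77 - 8Q = 29
Q* = 6
P* = 77 - 4*6 = 53
Profit = (P* - MC)*Q* - FC
= (53 - 29)*6 - 4
= 24*6 - 4
= 144 - 4 = 140

140


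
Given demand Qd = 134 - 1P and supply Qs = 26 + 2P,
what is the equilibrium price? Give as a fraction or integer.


At equilibrium, Qd = Qs.
134 - 1P = 26 + 2P
134 - 26 = 1P + 2P
108 = 3P
P* = 108/3 = 36

36


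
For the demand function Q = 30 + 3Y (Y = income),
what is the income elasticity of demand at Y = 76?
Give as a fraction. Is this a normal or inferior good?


dQ/dY = 3
At Y = 76: Q = 30 + 3*76 = 258
Ey = (dQ/dY)(Y/Q) = 3 * 76 / 258 = 38/43
Since Ey > 0, this is a normal good.

38/43 (normal good)


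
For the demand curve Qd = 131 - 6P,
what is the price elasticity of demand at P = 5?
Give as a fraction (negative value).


dQ/dP = -6
At P = 5: Q = 131 - 6*5 = 101
E = (dQ/dP)(P/Q) = (-6)(5/101) = -30/101

-30/101


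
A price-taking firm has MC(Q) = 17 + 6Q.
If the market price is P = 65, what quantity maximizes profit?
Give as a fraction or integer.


In perfect competition, profit is maximized where P = MC.
65 = 17 + 6Q
48 = 6Q
Q* = 48/6 = 8

8


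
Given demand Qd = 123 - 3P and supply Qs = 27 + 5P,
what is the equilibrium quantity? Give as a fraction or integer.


First find equilibrium price:
123 - 3P = 27 + 5P
P* = 96/8 = 12
Then substitute into demand:
Q* = 123 - 3 * 12 = 87

87


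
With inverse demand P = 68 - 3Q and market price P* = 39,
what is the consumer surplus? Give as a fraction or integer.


Maximum willingness to pay (at Q=0): P_max = 68
Quantity demanded at P* = 39:
Q* = (68 - 39)/3 = 29/3
CS = (1/2) * Q* * (P_max - P*)
CS = (1/2) * 29/3 * (68 - 39)
CS = (1/2) * 29/3 * 29 = 841/6

841/6


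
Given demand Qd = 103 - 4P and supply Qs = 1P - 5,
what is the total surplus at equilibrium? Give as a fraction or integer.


Find equilibrium: 103 - 4P = 1P - 5
103 + 5 = 5P
P* = 108/5 = 108/5
Q* = 1*108/5 - 5 = 83/5
Inverse demand: P = 103/4 - Q/4, so P_max = 103/4
Inverse supply: P = 5 + Q/1, so P_min = 5
CS = (1/2) * 83/5 * (103/4 - 108/5) = 6889/200
PS = (1/2) * 83/5 * (108/5 - 5) = 6889/50
TS = CS + PS = 6889/200 + 6889/50 = 6889/40

6889/40


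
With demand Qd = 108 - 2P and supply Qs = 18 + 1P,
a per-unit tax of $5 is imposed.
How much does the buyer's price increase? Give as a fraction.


With a per-unit tax, the buyer's price increase depends on relative slopes.
Supply slope: d = 1, Demand slope: b = 2
Buyer's price increase = d * tax / (b + d)
= 1 * 5 / (2 + 1)
= 5 / 3 = 5/3

5/3


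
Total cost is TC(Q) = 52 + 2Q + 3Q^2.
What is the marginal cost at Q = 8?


MC = dTC/dQ = 2 + 2*3*Q
At Q = 8:
MC = 2 + 6*8
MC = 2 + 48 = 50

50


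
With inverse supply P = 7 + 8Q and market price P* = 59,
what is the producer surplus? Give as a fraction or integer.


Minimum supply price (at Q=0): P_min = 7
Quantity supplied at P* = 59:
Q* = (59 - 7)/8 = 13/2
PS = (1/2) * Q* * (P* - P_min)
PS = (1/2) * 13/2 * (59 - 7)
PS = (1/2) * 13/2 * 52 = 169

169


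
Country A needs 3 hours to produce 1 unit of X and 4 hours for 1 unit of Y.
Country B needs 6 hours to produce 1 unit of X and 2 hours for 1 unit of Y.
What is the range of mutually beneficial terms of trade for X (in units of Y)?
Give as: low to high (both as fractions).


Opportunity cost of X for Country A = hours_X / hours_Y = 3/4 = 3/4 units of Y
Opportunity cost of X for Country B = hours_X / hours_Y = 6/2 = 3 units of Y
Terms of trade must be between the two opportunity costs.
Range: 3/4 to 3

3/4 to 3


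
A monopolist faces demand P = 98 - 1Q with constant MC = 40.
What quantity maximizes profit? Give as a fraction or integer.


TR = P*Q = (98 - 1Q)Q = 98Q - 1Q^2
MR = dTR/dQ = 98 - 2Q
Set MR = MC:
98 - 2Q = 40
58 = 2Q
Q* = 58/2 = 29

29


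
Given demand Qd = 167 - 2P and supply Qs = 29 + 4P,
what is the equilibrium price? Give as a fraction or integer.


At equilibrium, Qd = Qs.
167 - 2P = 29 + 4P
167 - 29 = 2P + 4P
138 = 6P
P* = 138/6 = 23

23


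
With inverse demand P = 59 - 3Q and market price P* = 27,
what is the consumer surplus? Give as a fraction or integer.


Maximum willingness to pay (at Q=0): P_max = 59
Quantity demanded at P* = 27:
Q* = (59 - 27)/3 = 32/3
CS = (1/2) * Q* * (P_max - P*)
CS = (1/2) * 32/3 * (59 - 27)
CS = (1/2) * 32/3 * 32 = 512/3

512/3


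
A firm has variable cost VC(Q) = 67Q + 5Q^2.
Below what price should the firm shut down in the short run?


AVC(Q) = VC(Q)/Q = 67 + 5Q
AVC is increasing in Q, so minimum AVC is at Q -> 0+.
Min AVC = 67
The firm should shut down if P < 67.

67


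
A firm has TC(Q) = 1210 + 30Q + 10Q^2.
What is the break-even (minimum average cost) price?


AC(Q) = 1210/Q + 30 + 10Q
To minimize: dAC/dQ = -1210/Q^2 + 10 = 0
Q^2 = 1210/10 = 121
Q* = 11
Min AC = 1210/11 + 30 + 10*11
Min AC = 110 + 30 + 110 = 250

250


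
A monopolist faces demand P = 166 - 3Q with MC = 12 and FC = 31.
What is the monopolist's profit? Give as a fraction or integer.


MR = MC: 166 - 6Q = 12
Q* = 77/3
P* = 166 - 3*77/3 = 89
Profit = (P* - MC)*Q* - FC
= (89 - 12)*77/3 - 31
= 77*77/3 - 31
= 5929/3 - 31 = 5836/3

5836/3


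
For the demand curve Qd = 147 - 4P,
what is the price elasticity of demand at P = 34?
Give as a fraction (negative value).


dQ/dP = -4
At P = 34: Q = 147 - 4*34 = 11
E = (dQ/dP)(P/Q) = (-4)(34/11) = -136/11

-136/11


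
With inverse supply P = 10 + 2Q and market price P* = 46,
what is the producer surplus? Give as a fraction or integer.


Minimum supply price (at Q=0): P_min = 10
Quantity supplied at P* = 46:
Q* = (46 - 10)/2 = 18
PS = (1/2) * Q* * (P* - P_min)
PS = (1/2) * 18 * (46 - 10)
PS = (1/2) * 18 * 36 = 324

324


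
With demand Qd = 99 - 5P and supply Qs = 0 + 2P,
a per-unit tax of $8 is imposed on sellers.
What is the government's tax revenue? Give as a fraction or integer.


With tax on sellers, new supply: Qs' = 0 + 2(P - 8)
= 2P - 16
New equilibrium quantity:
Q_new = 118/7
Tax revenue = tax * Q_new = 8 * 118/7 = 944/7

944/7


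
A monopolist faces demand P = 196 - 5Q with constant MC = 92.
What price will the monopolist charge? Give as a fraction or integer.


MR = 196 - 10Q
Set MR = MC: 196 - 10Q = 92
Q* = 52/5
Substitute into demand:
P* = 196 - 5*52/5 = 144

144


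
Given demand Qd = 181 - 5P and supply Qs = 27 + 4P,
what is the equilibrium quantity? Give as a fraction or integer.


First find equilibrium price:
181 - 5P = 27 + 4P
P* = 154/9 = 154/9
Then substitute into demand:
Q* = 181 - 5 * 154/9 = 859/9

859/9


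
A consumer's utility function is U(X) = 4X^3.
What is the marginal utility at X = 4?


MU = dU/dX = 4*3*X^(3-1)
MU = 12*X^2
At X = 4:
MU = 12 * 4^2
MU = 12 * 16 = 192

192


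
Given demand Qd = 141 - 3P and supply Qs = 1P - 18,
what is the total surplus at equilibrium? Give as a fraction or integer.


Find equilibrium: 141 - 3P = 1P - 18
141 + 18 = 4P
P* = 159/4 = 159/4
Q* = 1*159/4 - 18 = 87/4
Inverse demand: P = 47 - Q/3, so P_max = 47
Inverse supply: P = 18 + Q/1, so P_min = 18
CS = (1/2) * 87/4 * (47 - 159/4) = 2523/32
PS = (1/2) * 87/4 * (159/4 - 18) = 7569/32
TS = CS + PS = 2523/32 + 7569/32 = 2523/8

2523/8


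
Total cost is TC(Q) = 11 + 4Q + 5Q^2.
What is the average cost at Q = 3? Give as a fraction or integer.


TC(3) = 11 + 4*3 + 5*3^2
TC(3) = 11 + 12 + 45 = 68
AC = TC/Q = 68/3 = 68/3

68/3


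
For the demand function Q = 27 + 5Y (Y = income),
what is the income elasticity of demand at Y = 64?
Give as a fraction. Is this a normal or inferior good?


dQ/dY = 5
At Y = 64: Q = 27 + 5*64 = 347
Ey = (dQ/dY)(Y/Q) = 5 * 64 / 347 = 320/347
Since Ey > 0, this is a normal good.

320/347 (normal good)


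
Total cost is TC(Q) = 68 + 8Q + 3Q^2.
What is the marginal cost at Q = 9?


MC = dTC/dQ = 8 + 2*3*Q
At Q = 9:
MC = 8 + 6*9
MC = 8 + 54 = 62

62


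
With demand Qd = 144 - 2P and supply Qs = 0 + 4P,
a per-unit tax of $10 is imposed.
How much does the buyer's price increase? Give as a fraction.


With a per-unit tax, the buyer's price increase depends on relative slopes.
Supply slope: d = 4, Demand slope: b = 2
Buyer's price increase = d * tax / (b + d)
= 4 * 10 / (2 + 4)
= 40 / 6 = 20/3

20/3


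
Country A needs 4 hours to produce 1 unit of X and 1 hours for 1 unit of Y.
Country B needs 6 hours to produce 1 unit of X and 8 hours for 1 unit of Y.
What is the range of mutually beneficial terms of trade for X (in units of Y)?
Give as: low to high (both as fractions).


Opportunity cost of X for Country A = hours_X / hours_Y = 4/1 = 4 units of Y
Opportunity cost of X for Country B = hours_X / hours_Y = 6/8 = 3/4 units of Y
Terms of trade must be between the two opportunity costs.
Range: 3/4 to 4

3/4 to 4


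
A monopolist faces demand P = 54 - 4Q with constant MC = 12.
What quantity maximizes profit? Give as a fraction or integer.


TR = P*Q = (54 - 4Q)Q = 54Q - 4Q^2
MR = dTR/dQ = 54 - 8Q
Set MR = MC:
54 - 8Q = 12
42 = 8Q
Q* = 42/8 = 21/4

21/4


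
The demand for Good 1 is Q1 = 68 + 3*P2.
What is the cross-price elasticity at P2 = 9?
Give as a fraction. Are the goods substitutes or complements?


dQ1/dP2 = 3
At P2 = 9: Q1 = 68 + 3*9 = 95
Exy = (dQ1/dP2)(P2/Q1) = 3 * 9 / 95 = 27/95
Since Exy > 0, the goods are substitutes.

27/95 (substitutes)


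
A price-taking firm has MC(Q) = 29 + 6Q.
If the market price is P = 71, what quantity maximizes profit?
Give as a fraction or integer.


In perfect competition, profit is maximized where P = MC.
71 = 29 + 6Q
42 = 6Q
Q* = 42/6 = 7

7


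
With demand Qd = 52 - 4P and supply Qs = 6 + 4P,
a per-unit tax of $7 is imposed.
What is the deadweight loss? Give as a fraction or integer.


Pre-tax equilibrium quantity: Q* = 29
Post-tax equilibrium quantity: Q_tax = 15
Reduction in quantity: Q* - Q_tax = 14
DWL = (1/2) * tax * (Q* - Q_tax)
DWL = (1/2) * 7 * 14 = 49

49


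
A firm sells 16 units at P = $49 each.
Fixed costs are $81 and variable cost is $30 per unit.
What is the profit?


Total Revenue = P * Q = 49 * 16 = $784
Total Cost = FC + VC*Q = 81 + 30*16 = $561
Profit = TR - TC = 784 - 561 = $223

$223


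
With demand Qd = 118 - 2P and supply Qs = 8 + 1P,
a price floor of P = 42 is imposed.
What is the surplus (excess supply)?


At P = 42:
Qd = 118 - 2*42 = 34
Qs = 8 + 1*42 = 50
Surplus = Qs - Qd = 50 - 34 = 16

16


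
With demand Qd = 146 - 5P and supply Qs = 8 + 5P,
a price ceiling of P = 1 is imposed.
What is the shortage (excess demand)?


At P = 1:
Qd = 146 - 5*1 = 141
Qs = 8 + 5*1 = 13
Shortage = Qd - Qs = 141 - 13 = 128

128


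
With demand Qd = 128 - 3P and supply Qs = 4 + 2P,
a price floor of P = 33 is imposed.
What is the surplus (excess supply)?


At P = 33:
Qd = 128 - 3*33 = 29
Qs = 4 + 2*33 = 70
Surplus = Qs - Qd = 70 - 29 = 41

41


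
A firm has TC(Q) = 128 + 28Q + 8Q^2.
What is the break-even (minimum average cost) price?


AC(Q) = 128/Q + 28 + 8Q
To minimize: dAC/dQ = -128/Q^2 + 8 = 0
Q^2 = 128/8 = 16
Q* = 4
Min AC = 128/4 + 28 + 8*4
Min AC = 32 + 28 + 32 = 92

92


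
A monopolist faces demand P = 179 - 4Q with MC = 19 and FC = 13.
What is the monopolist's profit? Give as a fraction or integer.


MR = MC: 179 - 8Q = 19
Q* = 20
P* = 179 - 4*20 = 99
Profit = (P* - MC)*Q* - FC
= (99 - 19)*20 - 13
= 80*20 - 13
= 1600 - 13 = 1587

1587


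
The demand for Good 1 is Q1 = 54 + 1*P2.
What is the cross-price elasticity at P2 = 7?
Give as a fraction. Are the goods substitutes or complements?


dQ1/dP2 = 1
At P2 = 7: Q1 = 54 + 1*7 = 61
Exy = (dQ1/dP2)(P2/Q1) = 1 * 7 / 61 = 7/61
Since Exy > 0, the goods are substitutes.

7/61 (substitutes)


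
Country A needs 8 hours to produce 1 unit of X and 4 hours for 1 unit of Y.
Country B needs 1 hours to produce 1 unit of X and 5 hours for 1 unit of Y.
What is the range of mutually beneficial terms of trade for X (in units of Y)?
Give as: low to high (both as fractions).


Opportunity cost of X for Country A = hours_X / hours_Y = 8/4 = 2 units of Y
Opportunity cost of X for Country B = hours_X / hours_Y = 1/5 = 1/5 units of Y
Terms of trade must be between the two opportunity costs.
Range: 1/5 to 2

1/5 to 2


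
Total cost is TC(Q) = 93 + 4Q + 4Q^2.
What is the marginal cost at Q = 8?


MC = dTC/dQ = 4 + 2*4*Q
At Q = 8:
MC = 4 + 8*8
MC = 4 + 64 = 68

68


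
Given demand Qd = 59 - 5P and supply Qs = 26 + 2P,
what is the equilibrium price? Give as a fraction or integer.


At equilibrium, Qd = Qs.
59 - 5P = 26 + 2P
59 - 26 = 5P + 2P
33 = 7P
P* = 33/7 = 33/7

33/7


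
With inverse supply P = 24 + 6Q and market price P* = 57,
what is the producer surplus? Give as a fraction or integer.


Minimum supply price (at Q=0): P_min = 24
Quantity supplied at P* = 57:
Q* = (57 - 24)/6 = 11/2
PS = (1/2) * Q* * (P* - P_min)
PS = (1/2) * 11/2 * (57 - 24)
PS = (1/2) * 11/2 * 33 = 363/4

363/4


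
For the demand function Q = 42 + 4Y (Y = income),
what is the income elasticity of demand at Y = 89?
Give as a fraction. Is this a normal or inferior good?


dQ/dY = 4
At Y = 89: Q = 42 + 4*89 = 398
Ey = (dQ/dY)(Y/Q) = 4 * 89 / 398 = 178/199
Since Ey > 0, this is a normal good.

178/199 (normal good)


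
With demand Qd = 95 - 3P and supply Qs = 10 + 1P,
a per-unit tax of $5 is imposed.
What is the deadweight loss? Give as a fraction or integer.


Pre-tax equilibrium quantity: Q* = 125/4
Post-tax equilibrium quantity: Q_tax = 55/2
Reduction in quantity: Q* - Q_tax = 15/4
DWL = (1/2) * tax * (Q* - Q_tax)
DWL = (1/2) * 5 * 15/4 = 75/8

75/8


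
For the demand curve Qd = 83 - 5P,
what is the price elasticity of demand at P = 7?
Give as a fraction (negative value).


dQ/dP = -5
At P = 7: Q = 83 - 5*7 = 48
E = (dQ/dP)(P/Q) = (-5)(7/48) = -35/48

-35/48


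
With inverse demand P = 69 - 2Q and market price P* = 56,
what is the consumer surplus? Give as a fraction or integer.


Maximum willingness to pay (at Q=0): P_max = 69
Quantity demanded at P* = 56:
Q* = (69 - 56)/2 = 13/2
CS = (1/2) * Q* * (P_max - P*)
CS = (1/2) * 13/2 * (69 - 56)
CS = (1/2) * 13/2 * 13 = 169/4

169/4


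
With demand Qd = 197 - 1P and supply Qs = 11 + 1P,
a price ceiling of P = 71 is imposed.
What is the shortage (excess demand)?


At P = 71:
Qd = 197 - 1*71 = 126
Qs = 11 + 1*71 = 82
Shortage = Qd - Qs = 126 - 82 = 44

44


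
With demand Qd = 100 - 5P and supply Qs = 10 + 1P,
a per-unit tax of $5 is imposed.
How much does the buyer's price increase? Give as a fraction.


With a per-unit tax, the buyer's price increase depends on relative slopes.
Supply slope: d = 1, Demand slope: b = 5
Buyer's price increase = d * tax / (b + d)
= 1 * 5 / (5 + 1)
= 5 / 6 = 5/6

5/6


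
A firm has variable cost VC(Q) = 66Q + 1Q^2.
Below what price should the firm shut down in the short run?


AVC(Q) = VC(Q)/Q = 66 + 1Q
AVC is increasing in Q, so minimum AVC is at Q -> 0+.
Min AVC = 66
The firm should shut down if P < 66.

66


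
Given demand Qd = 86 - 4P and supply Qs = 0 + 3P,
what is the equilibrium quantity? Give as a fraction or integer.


First find equilibrium price:
86 - 4P = 0 + 3P
P* = 86/7 = 86/7
Then substitute into demand:
Q* = 86 - 4 * 86/7 = 258/7

258/7


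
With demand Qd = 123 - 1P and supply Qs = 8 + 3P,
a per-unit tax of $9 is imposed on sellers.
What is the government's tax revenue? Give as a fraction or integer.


With tax on sellers, new supply: Qs' = 8 + 3(P - 9)
= 3P - 19
New equilibrium quantity:
Q_new = 175/2
Tax revenue = tax * Q_new = 9 * 175/2 = 1575/2

1575/2


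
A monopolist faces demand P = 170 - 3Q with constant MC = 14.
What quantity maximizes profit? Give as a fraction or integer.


TR = P*Q = (170 - 3Q)Q = 170Q - 3Q^2
MR = dTR/dQ = 170 - 6Q
Set MR = MC:
170 - 6Q = 14
156 = 6Q
Q* = 156/6 = 26

26


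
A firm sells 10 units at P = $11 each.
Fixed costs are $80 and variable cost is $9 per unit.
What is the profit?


Total Revenue = P * Q = 11 * 10 = $110
Total Cost = FC + VC*Q = 80 + 9*10 = $170
Profit = TR - TC = 110 - 170 = $-60

$-60


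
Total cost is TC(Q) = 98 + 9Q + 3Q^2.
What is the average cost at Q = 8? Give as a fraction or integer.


TC(8) = 98 + 9*8 + 3*8^2
TC(8) = 98 + 72 + 192 = 362
AC = TC/Q = 362/8 = 181/4

181/4


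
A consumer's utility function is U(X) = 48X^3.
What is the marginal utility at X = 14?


MU = dU/dX = 48*3*X^(3-1)
MU = 144*X^2
At X = 14:
MU = 144 * 14^2
MU = 144 * 196 = 28224

28224


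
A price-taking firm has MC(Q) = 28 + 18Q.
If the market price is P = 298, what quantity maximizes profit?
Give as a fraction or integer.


In perfect competition, profit is maximized where P = MC.
298 = 28 + 18Q
270 = 18Q
Q* = 270/18 = 15

15


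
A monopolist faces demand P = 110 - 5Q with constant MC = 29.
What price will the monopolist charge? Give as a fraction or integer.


MR = 110 - 10Q
Set MR = MC: 110 - 10Q = 29
Q* = 81/10
Substitute into demand:
P* = 110 - 5*81/10 = 139/2

139/2


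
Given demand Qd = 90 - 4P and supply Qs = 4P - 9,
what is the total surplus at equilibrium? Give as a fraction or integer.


Find equilibrium: 90 - 4P = 4P - 9
90 + 9 = 8P
P* = 99/8 = 99/8
Q* = 4*99/8 - 9 = 81/2
Inverse demand: P = 45/2 - Q/4, so P_max = 45/2
Inverse supply: P = 9/4 + Q/4, so P_min = 9/4
CS = (1/2) * 81/2 * (45/2 - 99/8) = 6561/32
PS = (1/2) * 81/2 * (99/8 - 9/4) = 6561/32
TS = CS + PS = 6561/32 + 6561/32 = 6561/16

6561/16


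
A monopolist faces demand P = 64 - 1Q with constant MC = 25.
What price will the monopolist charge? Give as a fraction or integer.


MR = 64 - 2Q
Set MR = MC: 64 - 2Q = 25
Q* = 39/2
Substitute into demand:
P* = 64 - 1*39/2 = 89/2

89/2


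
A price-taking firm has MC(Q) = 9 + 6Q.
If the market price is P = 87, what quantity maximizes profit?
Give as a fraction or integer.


In perfect competition, profit is maximized where P = MC.
87 = 9 + 6Q
78 = 6Q
Q* = 78/6 = 13

13


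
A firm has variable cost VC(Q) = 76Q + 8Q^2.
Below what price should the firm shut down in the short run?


AVC(Q) = VC(Q)/Q = 76 + 8Q
AVC is increasing in Q, so minimum AVC is at Q -> 0+.
Min AVC = 76
The firm should shut down if P < 76.

76


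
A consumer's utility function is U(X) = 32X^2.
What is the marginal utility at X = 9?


MU = dU/dX = 32*2*X^(2-1)
MU = 64*X^1
At X = 9:
MU = 64 * 9^1
MU = 64 * 9 = 576

576


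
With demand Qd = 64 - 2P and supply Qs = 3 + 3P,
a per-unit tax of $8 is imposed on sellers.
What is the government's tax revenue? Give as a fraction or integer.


With tax on sellers, new supply: Qs' = 3 + 3(P - 8)
= 3P - 21
New equilibrium quantity:
Q_new = 30
Tax revenue = tax * Q_new = 8 * 30 = 240

240


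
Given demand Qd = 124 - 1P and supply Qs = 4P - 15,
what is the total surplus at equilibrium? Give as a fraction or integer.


Find equilibrium: 124 - 1P = 4P - 15
124 + 15 = 5P
P* = 139/5 = 139/5
Q* = 4*139/5 - 15 = 481/5
Inverse demand: P = 124 - Q/1, so P_max = 124
Inverse supply: P = 15/4 + Q/4, so P_min = 15/4
CS = (1/2) * 481/5 * (124 - 139/5) = 231361/50
PS = (1/2) * 481/5 * (139/5 - 15/4) = 231361/200
TS = CS + PS = 231361/50 + 231361/200 = 231361/40

231361/40


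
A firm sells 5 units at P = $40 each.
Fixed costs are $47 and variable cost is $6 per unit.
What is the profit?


Total Revenue = P * Q = 40 * 5 = $200
Total Cost = FC + VC*Q = 47 + 6*5 = $77
Profit = TR - TC = 200 - 77 = $123

$123


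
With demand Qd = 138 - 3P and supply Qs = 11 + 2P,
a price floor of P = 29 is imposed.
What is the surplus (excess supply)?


At P = 29:
Qd = 138 - 3*29 = 51
Qs = 11 + 2*29 = 69
Surplus = Qs - Qd = 69 - 51 = 18

18


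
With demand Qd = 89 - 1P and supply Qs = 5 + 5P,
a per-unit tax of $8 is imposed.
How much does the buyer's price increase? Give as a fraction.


With a per-unit tax, the buyer's price increase depends on relative slopes.
Supply slope: d = 5, Demand slope: b = 1
Buyer's price increase = d * tax / (b + d)
= 5 * 8 / (1 + 5)
= 40 / 6 = 20/3

20/3


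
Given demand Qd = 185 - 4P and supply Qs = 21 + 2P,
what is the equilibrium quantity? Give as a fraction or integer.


First find equilibrium price:
185 - 4P = 21 + 2P
P* = 164/6 = 82/3
Then substitute into demand:
Q* = 185 - 4 * 82/3 = 227/3

227/3


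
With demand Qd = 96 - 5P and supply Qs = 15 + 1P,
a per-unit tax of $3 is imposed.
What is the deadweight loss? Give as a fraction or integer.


Pre-tax equilibrium quantity: Q* = 57/2
Post-tax equilibrium quantity: Q_tax = 26
Reduction in quantity: Q* - Q_tax = 5/2
DWL = (1/2) * tax * (Q* - Q_tax)
DWL = (1/2) * 3 * 5/2 = 15/4

15/4


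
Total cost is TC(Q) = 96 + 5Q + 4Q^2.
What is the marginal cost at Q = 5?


MC = dTC/dQ = 5 + 2*4*Q
At Q = 5:
MC = 5 + 8*5
MC = 5 + 40 = 45

45


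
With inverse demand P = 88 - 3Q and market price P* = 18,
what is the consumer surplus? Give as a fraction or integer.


Maximum willingness to pay (at Q=0): P_max = 88
Quantity demanded at P* = 18:
Q* = (88 - 18)/3 = 70/3
CS = (1/2) * Q* * (P_max - P*)
CS = (1/2) * 70/3 * (88 - 18)
CS = (1/2) * 70/3 * 70 = 2450/3

2450/3


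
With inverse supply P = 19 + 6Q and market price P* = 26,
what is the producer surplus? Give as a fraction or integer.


Minimum supply price (at Q=0): P_min = 19
Quantity supplied at P* = 26:
Q* = (26 - 19)/6 = 7/6
PS = (1/2) * Q* * (P* - P_min)
PS = (1/2) * 7/6 * (26 - 19)
PS = (1/2) * 7/6 * 7 = 49/12

49/12


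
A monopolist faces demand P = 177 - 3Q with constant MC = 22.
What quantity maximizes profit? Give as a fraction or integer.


TR = P*Q = (177 - 3Q)Q = 177Q - 3Q^2
MR = dTR/dQ = 177 - 6Q
Set MR = MC:
177 - 6Q = 22
155 = 6Q
Q* = 155/6 = 155/6

155/6


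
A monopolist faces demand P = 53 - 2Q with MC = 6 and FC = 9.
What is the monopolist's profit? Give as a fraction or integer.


MR = MC: 53 - 4Q = 6
Q* = 47/4
P* = 53 - 2*47/4 = 59/2
Profit = (P* - MC)*Q* - FC
= (59/2 - 6)*47/4 - 9
= 47/2*47/4 - 9
= 2209/8 - 9 = 2137/8

2137/8


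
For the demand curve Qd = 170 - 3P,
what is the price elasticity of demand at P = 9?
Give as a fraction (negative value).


dQ/dP = -3
At P = 9: Q = 170 - 3*9 = 143
E = (dQ/dP)(P/Q) = (-3)(9/143) = -27/143

-27/143


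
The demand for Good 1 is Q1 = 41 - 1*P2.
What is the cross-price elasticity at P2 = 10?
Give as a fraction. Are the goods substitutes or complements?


dQ1/dP2 = -1
At P2 = 10: Q1 = 41 - 1*10 = 31
Exy = (dQ1/dP2)(P2/Q1) = -1 * 10 / 31 = -10/31
Since Exy < 0, the goods are complements.

-10/31 (complements)


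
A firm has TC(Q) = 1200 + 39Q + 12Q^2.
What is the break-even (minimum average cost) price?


AC(Q) = 1200/Q + 39 + 12Q
To minimize: dAC/dQ = -1200/Q^2 + 12 = 0
Q^2 = 1200/12 = 100
Q* = 10
Min AC = 1200/10 + 39 + 12*10
Min AC = 120 + 39 + 120 = 279

279


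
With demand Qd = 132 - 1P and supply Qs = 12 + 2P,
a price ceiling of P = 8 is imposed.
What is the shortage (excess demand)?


At P = 8:
Qd = 132 - 1*8 = 124
Qs = 12 + 2*8 = 28
Shortage = Qd - Qs = 124 - 28 = 96

96


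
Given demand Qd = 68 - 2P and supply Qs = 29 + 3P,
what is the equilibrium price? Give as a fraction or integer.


At equilibrium, Qd = Qs.
68 - 2P = 29 + 3P
68 - 29 = 2P + 3P
39 = 5P
P* = 39/5 = 39/5

39/5


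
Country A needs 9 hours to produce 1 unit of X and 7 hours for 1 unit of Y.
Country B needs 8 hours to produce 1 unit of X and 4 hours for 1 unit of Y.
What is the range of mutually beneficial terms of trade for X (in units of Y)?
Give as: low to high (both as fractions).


Opportunity cost of X for Country A = hours_X / hours_Y = 9/7 = 9/7 units of Y
Opportunity cost of X for Country B = hours_X / hours_Y = 8/4 = 2 units of Y
Terms of trade must be between the two opportunity costs.
Range: 9/7 to 2

9/7 to 2


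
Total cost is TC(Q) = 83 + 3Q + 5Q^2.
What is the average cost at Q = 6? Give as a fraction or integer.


TC(6) = 83 + 3*6 + 5*6^2
TC(6) = 83 + 18 + 180 = 281
AC = TC/Q = 281/6 = 281/6

281/6


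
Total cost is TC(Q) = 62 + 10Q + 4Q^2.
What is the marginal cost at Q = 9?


MC = dTC/dQ = 10 + 2*4*Q
At Q = 9:
MC = 10 + 8*9
MC = 10 + 72 = 82

82


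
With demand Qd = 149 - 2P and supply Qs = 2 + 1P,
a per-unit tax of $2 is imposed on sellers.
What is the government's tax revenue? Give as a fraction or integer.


With tax on sellers, new supply: Qs' = 2 + 1(P - 2)
= 0 + 1P
New equilibrium quantity:
Q_new = 149/3
Tax revenue = tax * Q_new = 2 * 149/3 = 298/3

298/3


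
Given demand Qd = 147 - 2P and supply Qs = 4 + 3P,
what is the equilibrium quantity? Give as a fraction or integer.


First find equilibrium price:
147 - 2P = 4 + 3P
P* = 143/5 = 143/5
Then substitute into demand:
Q* = 147 - 2 * 143/5 = 449/5

449/5


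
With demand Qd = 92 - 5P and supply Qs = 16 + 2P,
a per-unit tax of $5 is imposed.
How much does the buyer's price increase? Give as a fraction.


With a per-unit tax, the buyer's price increase depends on relative slopes.
Supply slope: d = 2, Demand slope: b = 5
Buyer's price increase = d * tax / (b + d)
= 2 * 5 / (5 + 2)
= 10 / 7 = 10/7

10/7


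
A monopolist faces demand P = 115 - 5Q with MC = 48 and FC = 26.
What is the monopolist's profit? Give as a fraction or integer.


MR = MC: 115 - 10Q = 48
Q* = 67/10
P* = 115 - 5*67/10 = 163/2
Profit = (P* - MC)*Q* - FC
= (163/2 - 48)*67/10 - 26
= 67/2*67/10 - 26
= 4489/20 - 26 = 3969/20

3969/20


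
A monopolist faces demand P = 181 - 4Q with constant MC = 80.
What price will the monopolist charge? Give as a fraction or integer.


MR = 181 - 8Q
Set MR = MC: 181 - 8Q = 80
Q* = 101/8
Substitute into demand:
P* = 181 - 4*101/8 = 261/2

261/2


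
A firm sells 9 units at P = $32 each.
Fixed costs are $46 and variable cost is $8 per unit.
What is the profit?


Total Revenue = P * Q = 32 * 9 = $288
Total Cost = FC + VC*Q = 46 + 8*9 = $118
Profit = TR - TC = 288 - 118 = $170

$170


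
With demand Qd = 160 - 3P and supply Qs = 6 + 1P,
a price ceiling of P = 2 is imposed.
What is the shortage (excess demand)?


At P = 2:
Qd = 160 - 3*2 = 154
Qs = 6 + 1*2 = 8
Shortage = Qd - Qs = 154 - 8 = 146

146


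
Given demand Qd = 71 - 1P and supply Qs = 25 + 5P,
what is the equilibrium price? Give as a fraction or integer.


At equilibrium, Qd = Qs.
71 - 1P = 25 + 5P
71 - 25 = 1P + 5P
46 = 6P
P* = 46/6 = 23/3

23/3


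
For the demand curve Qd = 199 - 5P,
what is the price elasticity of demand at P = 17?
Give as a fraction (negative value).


dQ/dP = -5
At P = 17: Q = 199 - 5*17 = 114
E = (dQ/dP)(P/Q) = (-5)(17/114) = -85/114

-85/114


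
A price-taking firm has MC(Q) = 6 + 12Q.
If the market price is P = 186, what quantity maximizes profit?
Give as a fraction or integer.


In perfect competition, profit is maximized where P = MC.
186 = 6 + 12Q
180 = 12Q
Q* = 180/12 = 15

15


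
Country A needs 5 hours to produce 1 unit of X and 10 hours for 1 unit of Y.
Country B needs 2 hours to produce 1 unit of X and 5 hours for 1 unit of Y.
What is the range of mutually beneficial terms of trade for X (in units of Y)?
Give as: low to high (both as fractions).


Opportunity cost of X for Country A = hours_X / hours_Y = 5/10 = 1/2 units of Y
Opportunity cost of X for Country B = hours_X / hours_Y = 2/5 = 2/5 units of Y
Terms of trade must be between the two opportunity costs.
Range: 2/5 to 1/2

2/5 to 1/2


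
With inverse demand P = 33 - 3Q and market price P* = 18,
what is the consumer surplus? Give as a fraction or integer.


Maximum willingness to pay (at Q=0): P_max = 33
Quantity demanded at P* = 18:
Q* = (33 - 18)/3 = 5
CS = (1/2) * Q* * (P_max - P*)
CS = (1/2) * 5 * (33 - 18)
CS = (1/2) * 5 * 15 = 75/2

75/2


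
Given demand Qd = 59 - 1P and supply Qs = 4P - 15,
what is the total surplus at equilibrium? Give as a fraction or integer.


Find equilibrium: 59 - 1P = 4P - 15
59 + 15 = 5P
P* = 74/5 = 74/5
Q* = 4*74/5 - 15 = 221/5
Inverse demand: P = 59 - Q/1, so P_max = 59
Inverse supply: P = 15/4 + Q/4, so P_min = 15/4
CS = (1/2) * 221/5 * (59 - 74/5) = 48841/50
PS = (1/2) * 221/5 * (74/5 - 15/4) = 48841/200
TS = CS + PS = 48841/50 + 48841/200 = 48841/40

48841/40


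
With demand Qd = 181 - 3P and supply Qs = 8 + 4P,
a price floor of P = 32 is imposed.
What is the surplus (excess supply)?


At P = 32:
Qd = 181 - 3*32 = 85
Qs = 8 + 4*32 = 136
Surplus = Qs - Qd = 136 - 85 = 51

51


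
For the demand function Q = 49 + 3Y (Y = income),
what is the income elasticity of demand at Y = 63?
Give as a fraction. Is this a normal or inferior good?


dQ/dY = 3
At Y = 63: Q = 49 + 3*63 = 238
Ey = (dQ/dY)(Y/Q) = 3 * 63 / 238 = 27/34
Since Ey > 0, this is a normal good.

27/34 (normal good)


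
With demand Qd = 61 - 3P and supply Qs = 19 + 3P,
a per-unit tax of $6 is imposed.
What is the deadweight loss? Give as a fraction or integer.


Pre-tax equilibrium quantity: Q* = 40
Post-tax equilibrium quantity: Q_tax = 31
Reduction in quantity: Q* - Q_tax = 9
DWL = (1/2) * tax * (Q* - Q_tax)
DWL = (1/2) * 6 * 9 = 27

27


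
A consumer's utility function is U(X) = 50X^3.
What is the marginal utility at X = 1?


MU = dU/dX = 50*3*X^(3-1)
MU = 150*X^2
At X = 1:
MU = 150 * 1^2
MU = 150 * 1 = 150

150


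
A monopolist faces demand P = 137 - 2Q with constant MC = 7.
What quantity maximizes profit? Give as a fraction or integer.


TR = P*Q = (137 - 2Q)Q = 137Q - 2Q^2
MR = dTR/dQ = 137 - 4Q
Set MR = MC:
137 - 4Q = 7
130 = 4Q
Q* = 130/4 = 65/2

65/2


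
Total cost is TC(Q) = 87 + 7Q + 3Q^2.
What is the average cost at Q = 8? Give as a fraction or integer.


TC(8) = 87 + 7*8 + 3*8^2
TC(8) = 87 + 56 + 192 = 335
AC = TC/Q = 335/8 = 335/8

335/8


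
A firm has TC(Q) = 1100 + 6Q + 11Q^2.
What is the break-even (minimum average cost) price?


AC(Q) = 1100/Q + 6 + 11Q
To minimize: dAC/dQ = -1100/Q^2 + 11 = 0
Q^2 = 1100/11 = 100
Q* = 10
Min AC = 1100/10 + 6 + 11*10
Min AC = 110 + 6 + 110 = 226

226


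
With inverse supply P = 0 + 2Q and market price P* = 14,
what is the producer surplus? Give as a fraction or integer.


Minimum supply price (at Q=0): P_min = 0
Quantity supplied at P* = 14:
Q* = (14 - 0)/2 = 7
PS = (1/2) * Q* * (P* - P_min)
PS = (1/2) * 7 * (14 - 0)
PS = (1/2) * 7 * 14 = 49

49


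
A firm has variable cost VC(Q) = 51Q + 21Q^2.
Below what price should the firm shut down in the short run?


AVC(Q) = VC(Q)/Q = 51 + 21Q
AVC is increasing in Q, so minimum AVC is at Q -> 0+.
Min AVC = 51
The firm should shut down if P < 51.

51
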